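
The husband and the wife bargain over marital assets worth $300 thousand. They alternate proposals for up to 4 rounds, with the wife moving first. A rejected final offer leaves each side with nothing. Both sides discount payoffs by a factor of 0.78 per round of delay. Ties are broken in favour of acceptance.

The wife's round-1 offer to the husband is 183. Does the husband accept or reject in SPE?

Reject

Round 4 (the husband proposes): the wife will accept anything ≥ 0, so the husband offers 0 and keeps 300.
Round 3 (the wife proposes): the husband can get 300 next round, worth 0.78 × 300 = 234 now, so the wife offers 234, keeping 66.
Round 2 (the husband proposes): the wife can get 66 next round, worth 0.78 × 66 = 51.48 now. The husband offers 51.48 and keeps 300 − 51.48 = 248.52.
So by rejecting in round 1, the husband gets 248.52 next round, worth 0.78 × 248.52 = 193.8456 now.
Offer 183 < 193.8456, so the husband rejects.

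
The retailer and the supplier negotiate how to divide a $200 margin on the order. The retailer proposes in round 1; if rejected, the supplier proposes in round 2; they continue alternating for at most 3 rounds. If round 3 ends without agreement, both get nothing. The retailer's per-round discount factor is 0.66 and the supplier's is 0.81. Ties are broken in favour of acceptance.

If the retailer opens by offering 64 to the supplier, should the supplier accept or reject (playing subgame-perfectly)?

Accept

Round 3 (the retailer proposes): the supplier will accept anything ≥ 0, so the retailer offers 0 and keeps 200.
Round 2 (the supplier proposes): the retailer can get 200 next round, worth 0.66 × 200 = 132 now. The supplier offers 132 and keeps 200 − 132 = 68.
So by rejecting in round 1, the supplier gets 68 next round, worth 0.81 × 68 = 55.08 now.
Offer 64 ≥ 55.08, so the supplier accepts.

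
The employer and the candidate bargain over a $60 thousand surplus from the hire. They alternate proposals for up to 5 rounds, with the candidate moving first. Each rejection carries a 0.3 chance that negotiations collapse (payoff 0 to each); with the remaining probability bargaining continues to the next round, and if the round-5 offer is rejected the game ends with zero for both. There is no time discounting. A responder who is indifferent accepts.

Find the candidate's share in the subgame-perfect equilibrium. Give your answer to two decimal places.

Round 5 (the candidate proposes): the employer will accept anything ≥ 0, so the candidate offers 0 and keeps 60.
Round 4 (the employer proposes): rejecting gives the candidate an expected 0.7 × 60 = 42, so the employer offers 42, keeping 18.
Round 3 (the candidate proposes): rejecting gives the employer an expected 0.7 × 18 = 12.6; the candidate offers that and keeps 47.4.
Round 2 (the employer proposes): rejecting gives the candidate an expected 0.7 × 47.4 = 33.18, so the employer offers 33.18, keeping 26.82.
Round 1 (the candidate proposes): rejecting gives the employer an expected 0.7 × 26.82 = 18.774. The candidate offers 18.774 and keeps 60 − 18.774 = 41.226.

41.23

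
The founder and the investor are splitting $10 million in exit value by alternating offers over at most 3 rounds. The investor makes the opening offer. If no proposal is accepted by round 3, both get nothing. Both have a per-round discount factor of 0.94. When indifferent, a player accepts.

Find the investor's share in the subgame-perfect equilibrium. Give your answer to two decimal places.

Round 3 (the investor proposes): rejection yields 0 for the founder; the investor offers 0 and keeps 10.
Round 2 (the founder proposes): the investor can get 10 next round, worth 0.94 × 10 = 9.4 now, so the founder offers 9.4, keeping 0.6.
Round 1 (the investor proposes): the founder can get 0.6 next round, worth 0.94 × 0.6 = 0.564 now; the investor offers that and keeps 9.436.

9.44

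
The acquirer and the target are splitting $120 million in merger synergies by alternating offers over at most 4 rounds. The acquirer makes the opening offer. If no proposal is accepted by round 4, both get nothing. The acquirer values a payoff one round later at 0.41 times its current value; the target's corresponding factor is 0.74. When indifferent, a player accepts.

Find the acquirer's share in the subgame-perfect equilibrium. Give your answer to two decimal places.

Round 4 (the target proposes): rejection yields 0 for the acquirer; the target offers 0 and keeps 120.
Round 3 (the acquirer proposes): the target can get 120 next round, worth 0.74 × 120 = 88.8 now; the acquirer offers that and keeps 31.2.
Round 2 (the target proposes): the acquirer can get 31.2 next round, worth 0.41 × 31.2 = 12.792 now; the target offers that and keeps 107.208.
Round 1 (the acquirer proposes): the target can get 107.208 next round, worth 0.74 × 107.208 = 79.33392 now; the acquirer offers that and keeps 40.66608.

40.67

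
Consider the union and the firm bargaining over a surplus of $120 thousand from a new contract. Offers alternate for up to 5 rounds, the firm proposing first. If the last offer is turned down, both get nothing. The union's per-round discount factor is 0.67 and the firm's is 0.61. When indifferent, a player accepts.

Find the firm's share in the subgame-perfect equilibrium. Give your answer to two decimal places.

Solve by backward induction from round 5.
Round 5 (the firm proposes): rejection yields 0 for the union; the firm offers 0 and keeps 120.
Round 4 (the union proposes): the firm can get 120 next round, worth 0.61 × 120 = 73.2 now, so the union offers 73.2, keeping 46.8.
Round 3 (the firm proposes): the union can get 46.8 next round, worth 0.67 × 46.8 = 31.356 now; the firm offers that and keeps 88.644.
Round 2 (the union proposes): the firm can get 88.644 next round, worth 0.61 × 88.644 = 54.07284 now. The union offers 54.07284 and keeps 120 − 54.07284 = 65.92716.
Round 1 (the firm proposes): the union can get 65.92716 next round, worth 0.67 × 65.92716 = 44.1711972 now. The firm offers 44.1711972 and keeps 120 − 44.1711972 = 75.8288028.

75.83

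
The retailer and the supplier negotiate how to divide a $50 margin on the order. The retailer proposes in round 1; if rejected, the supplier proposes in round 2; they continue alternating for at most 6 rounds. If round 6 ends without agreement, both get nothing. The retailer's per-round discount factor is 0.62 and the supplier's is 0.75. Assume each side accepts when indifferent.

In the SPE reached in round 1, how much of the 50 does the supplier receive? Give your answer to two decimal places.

28.98

Round 6 (the supplier proposes): the retailer will accept anything ≥ 0, so the supplier offers 0 and keeps 50.
Round 5 (the retailer proposes): the supplier can get 50 next round, worth 0.75 × 50 = 37.5 now, so the retailer offers 37.5, keeping 12.5.
Round 4 (the supplier proposes): the retailer can get 12.5 next round, worth 0.62 × 12.5 = 7.75 now; the supplier offers that and keeps 42.25.
Round 3 (the retailer proposes): the supplier can get 42.25 next round, worth 0.75 × 42.25 = 31.6875 now. The retailer offers 31.6875 and keeps 50 − 31.6875 = 18.3125.
Round 2 (the supplier proposes): the retailer can get 18.3125 next round, worth 0.62 × 18.3125 = 11.35375 now. The supplier offers 11.35375 and keeps 50 − 11.35375 = 38.64625.
Round 1 (the retailer proposes): the supplier can get 38.64625 next round, worth 0.75 × 38.64625 = 28.9846875 now, so the retailer offers 28.9846875, keeping 21.0153125.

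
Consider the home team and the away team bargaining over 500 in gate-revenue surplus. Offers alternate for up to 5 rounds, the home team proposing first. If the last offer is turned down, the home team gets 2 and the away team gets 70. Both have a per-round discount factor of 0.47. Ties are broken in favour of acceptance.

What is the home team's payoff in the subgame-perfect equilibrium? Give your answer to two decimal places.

344.52

By backward induction:
Round 5 (the home team proposes): the away team gets 70 if talks fail, so the home team offers 70 and keeps 430.
Round 4 (the away team proposes): the home team can get 430 next round, worth 0.47 × 430 = 202.1 now, so the away team offers 202.1, keeping 297.9.
Round 3 (the home team proposes): the away team can get 297.9 next round, worth 0.47 × 297.9 = 140.013 now, so the home team offers 140.013, keeping 359.987.
Round 2 (the away team proposes): the home team can get 359.987 next round, worth 0.47 × 359.987 = 169.19389 now, so the away team offers 169.19389, keeping 330.80611.
Round 1 (the home team proposes): the away team can get 330.80611 next round, worth 0.47 × 330.80611 = 155.4788717 now. The home team offers 155.4788717 and keeps 500 − 155.4788717 = 344.5211283.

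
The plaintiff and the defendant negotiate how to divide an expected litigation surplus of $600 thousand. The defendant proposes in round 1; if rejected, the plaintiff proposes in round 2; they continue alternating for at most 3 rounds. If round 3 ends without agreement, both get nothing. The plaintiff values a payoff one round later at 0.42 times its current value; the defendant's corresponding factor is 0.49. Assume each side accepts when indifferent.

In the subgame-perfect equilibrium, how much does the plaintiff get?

Round 3 (the defendant proposes): the plaintiff will accept anything ≥ 0, so the defendant offers 0 and keeps 600.
Round 2 (the plaintiff proposes): the defendant can get 600 next round, worth 0.49 × 600 = 294 now, so the plaintiff offers 294, keeping 306.
Round 1 (the defendant proposes): the plaintiff can get 306 next round, worth 0.42 × 306 = 128.52 now. The defendant offers 128.52 and keeps 600 − 128.52 = 471.48.

128.52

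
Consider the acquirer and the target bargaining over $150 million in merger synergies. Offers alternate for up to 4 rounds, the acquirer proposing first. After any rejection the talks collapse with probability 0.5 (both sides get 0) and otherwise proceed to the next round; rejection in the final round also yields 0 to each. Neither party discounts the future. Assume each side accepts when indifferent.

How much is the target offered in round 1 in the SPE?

56.25

By backward induction:
Round 4 (the target proposes): rejection yields 0 for the acquirer; the target offers 0 and keeps 150.
Round 3 (the acquirer proposes): rejecting gives the target an expected 0.5 × 150 = 75; the acquirer offers that and keeps 75.
Round 2 (the target proposes): rejecting gives the acquirer an expected 0.5 × 75 = 37.5. The target offers 37.5 and keeps 150 − 37.5 = 112.5.
Round 1 (the acquirer proposes): rejecting gives the target an expected 0.5 × 112.5 = 56.25. The acquirer offers 56.25 and keeps 150 − 56.25 = 93.75.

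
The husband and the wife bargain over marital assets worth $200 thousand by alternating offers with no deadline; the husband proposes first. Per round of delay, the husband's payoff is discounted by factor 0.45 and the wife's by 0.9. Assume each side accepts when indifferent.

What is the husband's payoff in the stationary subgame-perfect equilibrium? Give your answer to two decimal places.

Let x be the husband's share when the husband proposes and y be the wife's share when the wife proposes.
The wife accepts iff offered ≥ 0.9·y, so x = 200 − 0.9y. Symmetrically y = 200 − 0.45x.
Substituting: x = 200 − 0.9(200 − 0.45x), giving x(1 − 0.45·0.9) = 200(1 − 0.9).
So x = 200 × 0.1 / 0.595 ≈ 33.6134, and the wife receives 200 − x ≈ 166.3866.

33.61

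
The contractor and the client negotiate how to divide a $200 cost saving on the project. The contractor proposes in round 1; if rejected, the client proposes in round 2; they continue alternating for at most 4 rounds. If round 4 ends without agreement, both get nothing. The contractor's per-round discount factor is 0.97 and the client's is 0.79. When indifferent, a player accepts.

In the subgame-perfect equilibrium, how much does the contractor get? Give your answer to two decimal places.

74.18

Round 4 (the client proposes): rejection yields 0 for the contractor; the client offers 0 and keeps 200.
Round 3 (the contractor proposes): the client can get 200 next round, worth 0.79 × 200 = 158 now, so the contractor offers 158, keeping 42.
Round 2 (the client proposes): the contractor can get 42 next round, worth 0.97 × 42 = 40.74 now, so the client offers 40.74, keeping 159.26.
Round 1 (the contractor proposes): the client can get 159.26 next round, worth 0.79 × 159.26 = 125.8154 now; the contractor offers that and keeps 74.1846.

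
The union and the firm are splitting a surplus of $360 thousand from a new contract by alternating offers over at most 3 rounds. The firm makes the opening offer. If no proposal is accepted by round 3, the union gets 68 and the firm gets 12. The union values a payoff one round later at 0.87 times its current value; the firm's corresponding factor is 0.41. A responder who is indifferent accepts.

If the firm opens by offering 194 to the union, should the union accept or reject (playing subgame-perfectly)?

Round 3 (the firm proposes): the union gets 68 if talks fail, so the firm offers 68 and keeps 292.
Round 2 (the union proposes): the firm can get 292 next round, worth 0.41 × 292 = 119.72 now. The union offers 119.72 and keeps 360 − 119.72 = 240.28.
So by rejecting in round 1, the union gets 240.28 next round, worth 0.87 × 240.28 = 209.0436 now.
Offer 194 < 209.0436, so the union rejects.

Reject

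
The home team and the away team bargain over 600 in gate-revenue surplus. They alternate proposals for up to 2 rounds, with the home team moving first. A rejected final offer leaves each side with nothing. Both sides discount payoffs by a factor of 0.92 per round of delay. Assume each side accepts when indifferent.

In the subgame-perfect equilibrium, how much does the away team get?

552

By backward induction:
Round 2 (the away team proposes): rejection yields 0 for the home team; the away team offers 0 and keeps 600.
Round 1 (the home team proposes): the away team can get 600 next round, worth 0.92 × 600 = 552 now, so the home team offers 552, keeping 48.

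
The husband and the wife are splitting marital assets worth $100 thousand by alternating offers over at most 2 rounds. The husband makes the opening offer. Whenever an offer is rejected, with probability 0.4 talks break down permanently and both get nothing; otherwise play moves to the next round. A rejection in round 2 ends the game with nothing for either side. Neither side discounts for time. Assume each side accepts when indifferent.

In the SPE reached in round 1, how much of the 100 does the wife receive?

60

Round 2 (the wife proposes): the husband will accept anything ≥ 0, so the wife offers 0 and keeps 100.
Round 1 (the husband proposes): rejecting gives the wife an expected 0.6 × 100 = 60. The husband offers 60 and keeps 100 − 60 = 40.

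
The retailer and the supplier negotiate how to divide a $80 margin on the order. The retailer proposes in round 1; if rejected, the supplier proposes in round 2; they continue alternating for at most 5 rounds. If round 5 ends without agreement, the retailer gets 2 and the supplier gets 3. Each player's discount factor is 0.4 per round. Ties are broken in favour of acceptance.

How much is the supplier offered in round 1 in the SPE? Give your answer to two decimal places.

22.35

Solve by backward induction from round 5.
Round 5 (the retailer proposes): the supplier gets 3 if talks fail, so the retailer offers 3 and keeps 77.
Round 4 (the supplier proposes): the retailer can get 77 next round, worth 0.4 × 77 = 30.8 now, so the supplier offers 30.8, keeping 49.2.
Round 3 (the retailer proposes): the supplier can get 49.2 next round, worth 0.4 × 49.2 = 19.68 now; the retailer offers that and keeps 60.32.
Round 2 (the supplier proposes): the retailer can get 60.32 next round, worth 0.4 × 60.32 = 24.128 now, so the supplier offers 24.128, keeping 55.872.
Round 1 (the retailer proposes): the supplier can get 55.872 next round, worth 0.4 × 55.872 = 22.3488 now. The retailer offers 22.3488 and keeps 80 − 22.3488 = 57.6512.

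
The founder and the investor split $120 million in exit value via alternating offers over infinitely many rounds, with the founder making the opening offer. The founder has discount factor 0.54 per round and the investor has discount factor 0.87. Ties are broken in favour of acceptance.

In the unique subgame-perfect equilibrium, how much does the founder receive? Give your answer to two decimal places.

29.42

When the founder proposes, the investor accepts any offer worth at least 0.87 times what the investor would get by proposing next round; and vice versa.
This gives x = 120 − 0.87y and y = 120 − 0.54x, where x and y are each side's share when it proposes.
Hence (1 − 0.87·0.54)x = 120(1 − 0.87), i.e. 0.5302·x = 15.6.
x ≈ 29.4229; the investor's share is 120 − x ≈ 90.5771.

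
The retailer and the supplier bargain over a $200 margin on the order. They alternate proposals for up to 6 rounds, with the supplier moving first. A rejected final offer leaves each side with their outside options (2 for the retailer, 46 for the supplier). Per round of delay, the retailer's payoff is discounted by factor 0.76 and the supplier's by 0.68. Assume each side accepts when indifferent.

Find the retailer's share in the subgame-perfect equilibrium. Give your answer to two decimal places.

105.04

By backward induction:
Round 6 (the retailer proposes): the supplier gets 46 if talks fail, so the retailer offers 46 and keeps 154.
Round 5 (the supplier proposes): the retailer can get 154 next round, worth 0.76 × 154 = 117.04 now, so the supplier offers 117.04, keeping 82.96.
Round 4 (the retailer proposes): the supplier can get 82.96 next round, worth 0.68 × 82.96 = 56.4128 now; the retailer offers that and keeps 143.5872.
Round 3 (the supplier proposes): the retailer can get 143.5872 next round, worth 0.76 × 143.5872 = 109.126272 now. The supplier offers 109.126272 and keeps 200 − 109.126272 = 90.873728.
Round 2 (the retailer proposes): the supplier can get 90.873728 next round, worth 0.68 × 90.873728 = 61.79413504 now, so the retailer offers 61.79413504, keeping 138.20586496.
Round 1 (the supplier proposes): the retailer can get 138.20586496 next round, worth 0.76 × 138.20586496 = 105.0364573696 now. The supplier offers 105.0364573696 and keeps 200 − 105.0364573696 = 94.9635426304.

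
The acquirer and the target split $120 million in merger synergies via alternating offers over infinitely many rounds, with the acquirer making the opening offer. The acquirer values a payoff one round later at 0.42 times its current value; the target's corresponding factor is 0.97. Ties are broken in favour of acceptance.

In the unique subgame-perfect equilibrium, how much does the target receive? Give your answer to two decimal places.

113.93

In a stationary SPE each proposer offers the other exactly their discounted continuation value.
If the acquirer keeps x when proposing and the target keeps y when proposing, then x = 120 − 0.97y and y = 120 − 0.42x.
Solving: x = 120(1 − 0.97) / (1 − 0.42·0.97) = 3.6 / 0.5926 ≈ 6.0749.
The target gets 120 − 6.0749 ≈ 113.9251.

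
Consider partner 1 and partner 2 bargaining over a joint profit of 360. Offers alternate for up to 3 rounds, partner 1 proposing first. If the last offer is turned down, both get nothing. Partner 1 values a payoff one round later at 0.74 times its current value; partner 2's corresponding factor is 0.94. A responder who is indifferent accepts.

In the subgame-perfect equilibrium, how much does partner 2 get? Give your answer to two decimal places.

Round 3 (partner 1 proposes): partner 2 will accept anything ≥ 0, so partner 1 offers 0 and keeps 360.
Round 2 (partner 2 proposes): partner 1 can get 360 next round, worth 0.74 × 360 = 266.4 now, so partner 2 offers 266.4, keeping 93.6.
Round 1 (partner 1 proposes): partner 2 can get 93.6 next round, worth 0.94 × 93.6 = 87.984 now; partner 1 offers that and keeps 272.016.

87.98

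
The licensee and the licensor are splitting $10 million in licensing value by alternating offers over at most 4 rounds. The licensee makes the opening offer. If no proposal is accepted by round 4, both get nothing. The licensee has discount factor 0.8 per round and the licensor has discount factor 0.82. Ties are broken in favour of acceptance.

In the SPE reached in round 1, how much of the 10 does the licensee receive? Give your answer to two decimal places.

2.98

Round 4 (the licensor proposes): the licensee will accept anything ≥ 0, so the licensor offers 0 and keeps 10.
Round 3 (the licensee proposes): the licensor can get 10 next round, worth 0.82 × 10 = 8.2 now. The licensee offers 8.2 and keeps 10 − 8.2 = 1.8.
Round 2 (the licensor proposes): the licensee can get 1.8 next round, worth 0.8 × 1.8 = 1.44 now, so the licensor offers 1.44, keeping 8.56.
Round 1 (the licensee proposes): the licensor can get 8.56 next round, worth 0.82 × 8.56 = 7.0192 now. The licensee offers 7.0192 and keeps 10 − 7.0192 = 2.9808.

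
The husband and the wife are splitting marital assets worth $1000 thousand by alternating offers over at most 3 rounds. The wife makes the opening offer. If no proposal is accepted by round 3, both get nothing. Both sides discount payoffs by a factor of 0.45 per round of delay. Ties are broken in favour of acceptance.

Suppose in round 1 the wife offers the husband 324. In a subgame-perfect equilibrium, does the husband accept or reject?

Accept

Work out the husband's continuation value if the offer is rejected.
Round 3 (the wife proposes): rejection yields 0 for the husband; the wife offers 0 and keeps 1000.
Round 2 (the husband proposes): the wife can get 1000 next round, worth 0.45 × 1000 = 450 now. The husband offers 450 and keeps 1000 − 450 = 550.
So by rejecting in round 1, the husband gets 550 next round, worth 0.45 × 550 = 247.5 now.
Offer 324 ≥ 247.5, so the husband accepts.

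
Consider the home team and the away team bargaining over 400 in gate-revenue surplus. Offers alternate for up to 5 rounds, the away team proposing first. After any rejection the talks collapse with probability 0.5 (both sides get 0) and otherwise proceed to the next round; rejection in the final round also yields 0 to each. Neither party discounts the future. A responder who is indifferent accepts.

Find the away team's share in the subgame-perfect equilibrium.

275

Round 5 (the away team proposes): rejection yields 0 for the home team; the away team offers 0 and keeps 400.
Round 4 (the home team proposes): rejecting gives the away team an expected 0.5 × 400 = 200. The home team offers 200 and keeps 400 − 200 = 200.
Round 3 (the away team proposes): rejecting gives the home team an expected 0.5 × 200 = 100. The away team offers 100 and keeps 400 − 100 = 300.
Round 2 (the home team proposes): rejecting gives the away team an expected 0.5 × 300 = 150. The home team offers 150 and keeps 400 − 150 = 250.
Round 1 (the away team proposes): rejecting gives the home team an expected 0.5 × 250 = 125; the away team offers that and keeps 275.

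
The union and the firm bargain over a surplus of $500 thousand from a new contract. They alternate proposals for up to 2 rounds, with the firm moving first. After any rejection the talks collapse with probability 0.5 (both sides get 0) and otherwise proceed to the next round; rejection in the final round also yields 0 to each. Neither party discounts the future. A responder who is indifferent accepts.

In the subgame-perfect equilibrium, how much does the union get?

250

Round 2 (the union proposes): the firm will accept anything ≥ 0, so the union offers 0 and keeps 500.
Round 1 (the firm proposes): rejecting gives the union an expected 0.5 × 500 = 250. The firm offers 250 and keeps 500 − 250 = 250.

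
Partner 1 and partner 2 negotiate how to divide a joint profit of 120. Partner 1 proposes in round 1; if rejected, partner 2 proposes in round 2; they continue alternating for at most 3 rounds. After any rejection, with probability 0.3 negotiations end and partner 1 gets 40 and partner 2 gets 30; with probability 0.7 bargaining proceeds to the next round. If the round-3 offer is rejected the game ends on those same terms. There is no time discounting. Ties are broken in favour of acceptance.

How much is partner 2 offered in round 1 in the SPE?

40.5

Round 3 (partner 1 proposes): partner 2 gets 30 if talks fail, so partner 1 offers 30 and keeps 90.
Round 2 (partner 2 proposes): rejecting gives partner 1 an expected 0.7 × 90 + 0.3 × 40 = 75. Partner 2 offers 75 and keeps 120 − 75 = 45.
Round 1 (partner 1 proposes): rejecting gives partner 2 an expected 0.7 × 45 + 0.3 × 30 = 40.5, so partner 1 offers 40.5, keeping 79.5.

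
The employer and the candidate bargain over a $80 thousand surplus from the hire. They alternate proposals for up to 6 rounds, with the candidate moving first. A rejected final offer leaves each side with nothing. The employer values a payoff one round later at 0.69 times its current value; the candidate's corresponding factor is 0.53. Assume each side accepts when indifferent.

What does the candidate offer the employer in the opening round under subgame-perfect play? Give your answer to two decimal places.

Round 6 (the employer proposes): rejection yields 0 for the candidate; the employer offers 0 and keeps 80.
Round 5 (the candidate proposes): the employer can get 80 next round, worth 0.69 × 80 = 55.2 now. The candidate offers 55.2 and keeps 80 − 55.2 = 24.8.
Round 4 (the employer proposes): the candidate can get 24.8 next round, worth 0.53 × 24.8 = 13.144 now, so the employer offers 13.144, keeping 66.856.
Round 3 (the candidate proposes): the employer can get 66.856 next round, worth 0.69 × 66.856 = 46.13064 now; the candidate offers that and keeps 33.86936.
Round 2 (the employer proposes): the candidate can get 33.86936 next round, worth 0.53 × 33.86936 = 17.9507608 now, so the employer offers 17.9507608, keeping 62.0492392.
Round 1 (the candidate proposes): the employer can get 62.0492392 next round, worth 0.69 × 62.0492392 = 42.813975048 now; the candidate offers that and keeps 37.186024952.

42.81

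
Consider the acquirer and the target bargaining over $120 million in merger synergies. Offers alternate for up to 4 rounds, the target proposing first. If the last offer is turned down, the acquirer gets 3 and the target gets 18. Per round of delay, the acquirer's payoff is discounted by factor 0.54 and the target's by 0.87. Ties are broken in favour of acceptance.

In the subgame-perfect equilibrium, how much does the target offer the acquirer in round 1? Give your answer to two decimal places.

Round 4 (the acquirer proposes): the target gets 18 if talks fail, so the acquirer offers 18 and keeps 102.
Round 3 (the target proposes): the acquirer can get 102 next round, worth 0.54 × 102 = 55.08 now; the target offers that and keeps 64.92.
Round 2 (the acquirer proposes): the target can get 64.92 next round, worth 0.87 × 64.92 = 56.4804 now, so the acquirer offers 56.4804, keeping 63.5196.
Round 1 (the target proposes): the acquirer can get 63.5196 next round, worth 0.54 × 63.5196 = 34.300584 now. The target offers 34.300584 and keeps 120 − 34.300584 = 85.699416.

34.30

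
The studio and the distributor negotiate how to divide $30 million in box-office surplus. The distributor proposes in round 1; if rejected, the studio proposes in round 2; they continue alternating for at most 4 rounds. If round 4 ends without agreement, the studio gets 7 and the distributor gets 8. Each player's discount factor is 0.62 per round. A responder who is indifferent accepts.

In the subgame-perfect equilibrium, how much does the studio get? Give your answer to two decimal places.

12.31

Solve by backward induction from round 4.
Round 4 (the studio proposes): the distributor gets 8 if talks fail, so the studio offers 8 and keeps 22.
Round 3 (the distributor proposes): the studio can get 22 next round, worth 0.62 × 22 = 13.64 now, so the distributor offers 13.64, keeping 16.36.
Round 2 (the studio proposes): the distributor can get 16.36 next round, worth 0.62 × 16.36 = 10.1432 now. The studio offers 10.1432 and keeps 30 − 10.1432 = 19.8568.
Round 1 (the distributor proposes): the studio can get 19.8568 next round, worth 0.62 × 19.8568 = 12.311216 now; the distributor offers that and keeps 17.688784.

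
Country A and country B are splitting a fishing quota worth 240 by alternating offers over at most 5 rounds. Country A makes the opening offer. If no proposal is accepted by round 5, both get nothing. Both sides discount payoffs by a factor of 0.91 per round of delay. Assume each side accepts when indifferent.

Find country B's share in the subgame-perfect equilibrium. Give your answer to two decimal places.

Round 5 (country A proposes): country B will accept anything ≥ 0, so country A offers 0 and keeps 240.
Round 4 (country B proposes): country A can get 240 next round, worth 0.91 × 240 = 218.4 now; country B offers that and keeps 21.6.
Round 3 (country A proposes): country B can get 21.6 next round, worth 0.91 × 21.6 = 19.656 now, so country A offers 19.656, keeping 220.344.
Round 2 (country B proposes): country A can get 220.344 next round, worth 0.91 × 220.344 = 200.51304 now, so country B offers 200.51304, keeping 39.48696.
Round 1 (country A proposes): country B can get 39.48696 next round, worth 0.91 × 39.48696 = 35.9331336 now; country A offers that and keeps 204.0668664.

35.93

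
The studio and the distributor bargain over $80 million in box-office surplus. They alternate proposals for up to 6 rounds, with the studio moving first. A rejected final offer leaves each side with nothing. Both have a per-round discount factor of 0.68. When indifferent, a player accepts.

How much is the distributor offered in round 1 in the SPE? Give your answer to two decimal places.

Work backward from the last round.
Round 6 (the distributor proposes): rejection yields 0 for the studio; the distributor offers 0 and keeps 80.
Round 5 (the studio proposes): the distributor can get 80 next round, worth 0.68 × 80 = 54.4 now; the studio offers that and keeps 25.6.
Round 4 (the distributor proposes): the studio can get 25.6 next round, worth 0.68 × 25.6 = 17.408 now; the distributor offers that and keeps 62.592.
Round 3 (the studio proposes): the distributor can get 62.592 next round, worth 0.68 × 62.592 = 42.56256 now, so the studio offers 42.56256, keeping 37.43744.
Round 2 (the distributor proposes): the studio can get 37.43744 next round, worth 0.68 × 37.43744 = 25.4574592 now. The distributor offers 25.4574592 and keeps 80 − 25.4574592 = 54.5425408.
Round 1 (the studio proposes): the distributor can get 54.5425408 next round, worth 0.68 × 54.5425408 = 37.088927744 now, so the studio offers 37.088927744, keeping 42.911072256.

37.09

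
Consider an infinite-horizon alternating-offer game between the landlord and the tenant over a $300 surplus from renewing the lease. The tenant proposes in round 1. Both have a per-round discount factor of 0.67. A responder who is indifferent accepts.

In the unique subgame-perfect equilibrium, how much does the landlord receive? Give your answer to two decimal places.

When the tenant proposes, the landlord accepts any offer worth at least 0.67 times what the landlord would get by proposing next round; and vice versa.
This gives x = 300 − 0.67y and y = 300 − 0.67x, where x and y are each side's share when it proposes.
Hence (1 − 0.67·0.67)x = 300(1 − 0.67), i.e. 0.5511·x = 99.
x ≈ 179.6407; the landlord's share is 300 − x ≈ 120.3593.

120.36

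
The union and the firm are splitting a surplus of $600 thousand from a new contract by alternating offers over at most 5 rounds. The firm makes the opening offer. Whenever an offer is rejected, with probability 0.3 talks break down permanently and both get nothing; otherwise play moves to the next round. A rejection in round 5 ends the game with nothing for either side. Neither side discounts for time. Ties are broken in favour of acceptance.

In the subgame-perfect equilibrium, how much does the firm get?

412.26

By backward induction:
Round 5 (the firm proposes): the union will accept anything ≥ 0, so the firm offers 0 and keeps 600.
Round 4 (the union proposes): rejecting gives the firm an expected 0.7 × 600 = 420. The union offers 420 and keeps 600 − 420 = 180.
Round 3 (the firm proposes): rejecting gives the union an expected 0.7 × 180 = 126, so the firm offers 126, keeping 474.
Round 2 (the union proposes): rejecting gives the firm an expected 0.7 × 474 = 331.8; the union offers that and keeps 268.2.
Round 1 (the firm proposes): rejecting gives the union an expected 0.7 × 268.2 = 187.74, so the firm offers 187.74, keeping 412.26.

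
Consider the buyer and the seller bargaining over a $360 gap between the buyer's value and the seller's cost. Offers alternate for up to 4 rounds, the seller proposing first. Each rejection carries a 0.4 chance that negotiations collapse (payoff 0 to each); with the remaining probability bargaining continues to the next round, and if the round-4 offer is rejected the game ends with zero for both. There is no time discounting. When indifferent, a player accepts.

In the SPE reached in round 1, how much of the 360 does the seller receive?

195.84

Round 4 (the buyer proposes): the seller will accept anything ≥ 0, so the buyer offers 0 and keeps 360.
Round 3 (the seller proposes): rejecting gives the buyer an expected 0.6 × 360 = 216, so the seller offers 216, keeping 144.
Round 2 (the buyer proposes): rejecting gives the seller an expected 0.6 × 144 = 86.4; the buyer offers that and keeps 273.6.
Round 1 (the seller proposes): rejecting gives the buyer an expected 0.6 × 273.6 = 164.16; the seller offers that and keeps 195.84.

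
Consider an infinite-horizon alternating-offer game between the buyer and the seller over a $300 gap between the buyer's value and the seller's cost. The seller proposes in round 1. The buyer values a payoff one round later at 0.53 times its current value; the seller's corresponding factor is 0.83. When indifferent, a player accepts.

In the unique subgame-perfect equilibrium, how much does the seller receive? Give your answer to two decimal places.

Let x be the seller's share when the seller proposes and y be the buyer's share when the buyer proposes.
The buyer accepts iff offered ≥ 0.53·y, so x = 300 − 0.53y. Symmetrically y = 300 − 0.83x.
Substituting: x = 300 − 0.53(300 − 0.83x), giving x(1 − 0.83·0.53) = 300(1 − 0.53).
So x = 300 × 0.47 / 0.5601 ≈ 251.7408, and the buyer receives 300 − x ≈ 48.2592.

251.74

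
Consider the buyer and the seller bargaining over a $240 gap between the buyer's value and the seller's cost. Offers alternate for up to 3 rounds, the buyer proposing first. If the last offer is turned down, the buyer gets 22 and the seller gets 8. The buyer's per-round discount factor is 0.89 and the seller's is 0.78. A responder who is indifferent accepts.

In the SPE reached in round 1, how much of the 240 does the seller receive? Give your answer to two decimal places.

26.15

Round 3 (the buyer proposes): the seller gets 8 if talks fail, so the buyer offers 8 and keeps 232.
Round 2 (the seller proposes): the buyer can get 232 next round, worth 0.89 × 232 = 206.48 now. The seller offers 206.48 and keeps 240 − 206.48 = 33.52.
Round 1 (the buyer proposes): the seller can get 33.52 next round, worth 0.78 × 33.52 = 26.1456 now; the buyer offers that and keeps 213.8544.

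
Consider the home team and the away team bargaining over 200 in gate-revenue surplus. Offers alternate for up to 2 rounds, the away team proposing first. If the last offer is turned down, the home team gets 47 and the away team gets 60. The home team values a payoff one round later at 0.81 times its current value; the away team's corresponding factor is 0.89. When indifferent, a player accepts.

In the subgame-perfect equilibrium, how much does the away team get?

86.6

Round 2 (the home team proposes): the away team gets 60 if talks fail, so the home team offers 60 and keeps 140.
Round 1 (the away team proposes): the home team can get 140 next round, worth 0.81 × 140 = 113.4 now, so the away team offers 113.4, keeping 86.6.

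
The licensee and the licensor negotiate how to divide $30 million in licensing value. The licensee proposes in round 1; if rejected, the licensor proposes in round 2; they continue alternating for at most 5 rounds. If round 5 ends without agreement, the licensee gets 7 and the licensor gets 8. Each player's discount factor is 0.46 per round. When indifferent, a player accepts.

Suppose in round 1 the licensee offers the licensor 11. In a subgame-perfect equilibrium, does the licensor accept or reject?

Accept

Round 5 (the licensee proposes): the licensor gets 8 if talks fail, so the licensee offers 8 and keeps 22.
Round 4 (the licensor proposes): the licensee can get 22 next round, worth 0.46 × 22 = 10.12 now, so the licensor offers 10.12, keeping 19.88.
Round 3 (the licensee proposes): the licensor can get 19.88 next round, worth 0.46 × 19.88 = 9.1448 now, so the licensee offers 9.1448, keeping 20.8552.
Round 2 (the licensor proposes): the licensee can get 20.8552 next round, worth 0.46 × 20.8552 = 9.593392 now; the licensor offers that and keeps 20.406608.
So by rejecting in round 1, the licensor gets 20.406608 next round, worth 0.46 × 20.406608 = 9.38703968 now.
Offer 11 ≥ 9.38703968, so the licensor accepts.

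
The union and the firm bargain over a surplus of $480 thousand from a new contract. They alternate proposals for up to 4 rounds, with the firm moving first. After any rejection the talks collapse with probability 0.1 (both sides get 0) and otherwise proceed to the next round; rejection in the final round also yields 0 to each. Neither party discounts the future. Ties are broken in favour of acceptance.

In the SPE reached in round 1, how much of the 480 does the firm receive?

86.88

Round 4 (the union proposes): the firm will accept anything ≥ 0, so the union offers 0 and keeps 480.
Round 3 (the firm proposes): rejecting gives the union an expected 0.9 × 480 = 432, so the firm offers 432, keeping 48.
Round 2 (the union proposes): rejecting gives the firm an expected 0.9 × 48 = 43.2. The union offers 43.2 and keeps 480 − 43.2 = 436.8.
Round 1 (the firm proposes): rejecting gives the union an expected 0.9 × 436.8 = 393.12. The firm offers 393.12 and keeps 480 − 393.12 = 86.88.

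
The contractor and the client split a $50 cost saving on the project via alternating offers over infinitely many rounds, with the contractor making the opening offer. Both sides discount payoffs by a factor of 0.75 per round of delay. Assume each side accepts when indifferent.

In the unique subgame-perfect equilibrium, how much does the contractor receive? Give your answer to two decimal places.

28.57

In a stationary SPE each proposer offers the other exactly their discounted continuation value.
If the contractor keeps x when proposing and the client keeps y when proposing, then x = 50 − 0.75y and y = 50 − 0.75x.
Solving: x = 50(1 − 0.75) / (1 − 0.75·0.75) = 12.5 / 0.4375 ≈ 28.5714.
The client gets 50 − 28.5714 ≈ 21.4286.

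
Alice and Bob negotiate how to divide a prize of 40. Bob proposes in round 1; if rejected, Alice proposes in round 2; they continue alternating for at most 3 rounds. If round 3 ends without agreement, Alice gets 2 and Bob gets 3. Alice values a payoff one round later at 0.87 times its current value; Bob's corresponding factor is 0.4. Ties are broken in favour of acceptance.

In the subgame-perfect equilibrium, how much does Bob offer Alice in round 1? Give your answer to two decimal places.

Round 3 (Bob proposes): Alice gets 2 if talks fail, so Bob offers 2 and keeps 38.
Round 2 (Alice proposes): Bob can get 38 next round, worth 0.4 × 38 = 15.2 now. Alice offers 15.2 and keeps 40 − 15.2 = 24.8.
Round 1 (Bob proposes): Alice can get 24.8 next round, worth 0.87 × 24.8 = 21.576 now, so Bob offers 21.576, keeping 18.424.

21.58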